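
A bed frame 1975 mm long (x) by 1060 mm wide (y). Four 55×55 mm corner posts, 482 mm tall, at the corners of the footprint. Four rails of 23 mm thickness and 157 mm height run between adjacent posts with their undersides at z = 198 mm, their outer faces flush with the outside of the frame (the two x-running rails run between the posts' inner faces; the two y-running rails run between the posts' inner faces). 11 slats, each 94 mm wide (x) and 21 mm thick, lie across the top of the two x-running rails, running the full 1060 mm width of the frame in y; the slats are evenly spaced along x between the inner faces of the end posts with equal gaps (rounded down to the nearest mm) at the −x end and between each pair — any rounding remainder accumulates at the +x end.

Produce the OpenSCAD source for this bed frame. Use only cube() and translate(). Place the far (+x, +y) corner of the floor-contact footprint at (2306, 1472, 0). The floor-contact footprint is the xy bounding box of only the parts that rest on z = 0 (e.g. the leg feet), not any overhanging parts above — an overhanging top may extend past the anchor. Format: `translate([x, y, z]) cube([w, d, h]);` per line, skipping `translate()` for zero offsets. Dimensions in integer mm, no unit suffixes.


// slat z = rail_z + rail_h = 198 + 157 = 355
// slat gap = ⌊(1865 − 11·94) / 12⌋ = 69
translate([331, 412, 0]) cube([55, 55, 482]);
translate([331, 1417, 0]) cube([55, 55, 482]);
translate([2251, 412, 0]) cube([55, 55, 482]);
translate([2251, 1417, 0]) cube([55, 55, 482]);
translate([386, 412, 198]) cube([1865, 23, 157]);
translate([386, 1449, 198]) cube([1865, 23, 157]);
translate([331, 467, 198]) cube([23, 950, 157]);
translate([2283, 467, 198]) cube([23, 950, 157]);
translate([455, 412, 355]) cube([94, 1060, 21]);
translate([618, 412, 355]) cube([94, 1060, 21]);
translate([781, 412, 355]) cube([94, 1060, 21]);
translate([944, 412, 355]) cube([94, 1060, 21]);
translate([1107, 412, 355]) cube([94, 1060, 21]);
translate([1270, 412, 355]) cube([94, 1060, 21]);
translate([1433, 412, 355]) cube([94, 1060, 21]);
translate([1596, 412, 355]) cube([94, 1060, 21]);
translate([1759, 412, 355]) cube([94, 1060, 21]);
translate([1922, 412, 355]) cube([94, 1060, 21]);
translate([2085, 412, 355]) cube([94, 1060, 21]);


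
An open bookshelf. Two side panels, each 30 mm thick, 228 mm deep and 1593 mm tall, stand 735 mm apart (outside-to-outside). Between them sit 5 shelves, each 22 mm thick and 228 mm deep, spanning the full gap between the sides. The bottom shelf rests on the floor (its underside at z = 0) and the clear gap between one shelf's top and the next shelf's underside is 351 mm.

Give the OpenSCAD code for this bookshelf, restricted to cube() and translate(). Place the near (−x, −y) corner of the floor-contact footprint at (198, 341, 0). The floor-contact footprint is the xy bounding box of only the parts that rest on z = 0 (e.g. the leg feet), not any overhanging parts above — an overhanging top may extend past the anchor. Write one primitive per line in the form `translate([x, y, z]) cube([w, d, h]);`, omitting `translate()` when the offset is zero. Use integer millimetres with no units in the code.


translate([198, 341, 0]) cube([30, 228, 1593]);
translate([903, 341, 0]) cube([30, 228, 1593]);
translate([228, 341, 0]) cube([675, 228, 22]);
translate([228, 341, 373]) cube([675, 228, 22]);
translate([228, 341, 746]) cube([675, 228, 22]);
translate([228, 341, 1119]) cube([675, 228, 22]);
translate([228, 341, 1492]) cube([675, 228, 22]);


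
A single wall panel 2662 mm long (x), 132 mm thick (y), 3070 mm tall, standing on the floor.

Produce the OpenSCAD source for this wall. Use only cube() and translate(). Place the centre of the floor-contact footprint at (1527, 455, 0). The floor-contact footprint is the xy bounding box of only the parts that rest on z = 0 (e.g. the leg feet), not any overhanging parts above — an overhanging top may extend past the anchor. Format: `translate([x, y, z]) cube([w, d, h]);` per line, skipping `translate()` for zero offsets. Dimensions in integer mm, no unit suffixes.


translate([196, 389, 0]) cube([2662, 132, 3070]);


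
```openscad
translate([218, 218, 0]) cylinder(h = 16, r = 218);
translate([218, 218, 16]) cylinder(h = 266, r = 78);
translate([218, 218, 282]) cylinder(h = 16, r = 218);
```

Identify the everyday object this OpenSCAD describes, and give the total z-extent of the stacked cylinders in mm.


A spool. The overall height is 298 mm.

Three coaxial cylinders, large–small–large — a spool. Two 16 mm flanges and a 266 mm core give 16 + 266 + 16 = 298 mm.


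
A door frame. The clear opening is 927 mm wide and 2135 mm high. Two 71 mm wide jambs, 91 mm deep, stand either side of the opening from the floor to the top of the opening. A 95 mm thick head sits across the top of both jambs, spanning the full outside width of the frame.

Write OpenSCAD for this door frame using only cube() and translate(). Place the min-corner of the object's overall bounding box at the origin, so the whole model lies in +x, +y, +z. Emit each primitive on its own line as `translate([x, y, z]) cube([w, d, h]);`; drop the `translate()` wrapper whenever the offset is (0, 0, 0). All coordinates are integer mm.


cube([71, 91, 2135]);
translate([998, 0, 0]) cube([71, 91, 2135]);
translate([0, 0, 2135]) cube([1069, 91, 95]);


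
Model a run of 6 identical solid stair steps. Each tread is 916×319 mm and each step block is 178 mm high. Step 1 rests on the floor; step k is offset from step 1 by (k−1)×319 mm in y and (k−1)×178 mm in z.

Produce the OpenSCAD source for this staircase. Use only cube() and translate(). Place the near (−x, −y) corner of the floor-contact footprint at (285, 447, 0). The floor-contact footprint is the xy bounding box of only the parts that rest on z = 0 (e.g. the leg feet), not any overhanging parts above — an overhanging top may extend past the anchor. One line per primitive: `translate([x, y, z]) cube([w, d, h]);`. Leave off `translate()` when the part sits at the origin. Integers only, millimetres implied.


translate([285, 447, 0]) cube([916, 319, 178]);
translate([285, 766, 178]) cube([916, 319, 178]);
translate([285, 1085, 356]) cube([916, 319, 178]);
translate([285, 1404, 534]) cube([916, 319, 178]);
translate([285, 1723, 712]) cube([916, 319, 178]);
translate([285, 2042, 890]) cube([916, 319, 178]);


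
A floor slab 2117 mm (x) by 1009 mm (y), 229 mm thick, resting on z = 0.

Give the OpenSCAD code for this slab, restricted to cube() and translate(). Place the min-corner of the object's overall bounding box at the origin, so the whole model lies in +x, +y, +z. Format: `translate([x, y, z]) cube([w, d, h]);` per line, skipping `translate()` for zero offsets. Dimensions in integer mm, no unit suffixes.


cube([2117, 1009, 229]);


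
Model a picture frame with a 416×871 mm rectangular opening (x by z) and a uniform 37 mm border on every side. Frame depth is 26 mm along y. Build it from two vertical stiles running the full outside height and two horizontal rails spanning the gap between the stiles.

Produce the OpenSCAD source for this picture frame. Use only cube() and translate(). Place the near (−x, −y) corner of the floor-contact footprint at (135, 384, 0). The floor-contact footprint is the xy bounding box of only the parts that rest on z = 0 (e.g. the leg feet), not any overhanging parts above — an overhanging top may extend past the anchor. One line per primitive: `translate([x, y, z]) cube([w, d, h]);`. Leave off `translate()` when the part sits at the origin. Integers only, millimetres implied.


translate([135, 384, 0]) cube([37, 26, 945]);
translate([588, 384, 0]) cube([37, 26, 945]);
translate([172, 384, 0]) cube([416, 26, 37]);
translate([172, 384, 908]) cube([416, 26, 37]);


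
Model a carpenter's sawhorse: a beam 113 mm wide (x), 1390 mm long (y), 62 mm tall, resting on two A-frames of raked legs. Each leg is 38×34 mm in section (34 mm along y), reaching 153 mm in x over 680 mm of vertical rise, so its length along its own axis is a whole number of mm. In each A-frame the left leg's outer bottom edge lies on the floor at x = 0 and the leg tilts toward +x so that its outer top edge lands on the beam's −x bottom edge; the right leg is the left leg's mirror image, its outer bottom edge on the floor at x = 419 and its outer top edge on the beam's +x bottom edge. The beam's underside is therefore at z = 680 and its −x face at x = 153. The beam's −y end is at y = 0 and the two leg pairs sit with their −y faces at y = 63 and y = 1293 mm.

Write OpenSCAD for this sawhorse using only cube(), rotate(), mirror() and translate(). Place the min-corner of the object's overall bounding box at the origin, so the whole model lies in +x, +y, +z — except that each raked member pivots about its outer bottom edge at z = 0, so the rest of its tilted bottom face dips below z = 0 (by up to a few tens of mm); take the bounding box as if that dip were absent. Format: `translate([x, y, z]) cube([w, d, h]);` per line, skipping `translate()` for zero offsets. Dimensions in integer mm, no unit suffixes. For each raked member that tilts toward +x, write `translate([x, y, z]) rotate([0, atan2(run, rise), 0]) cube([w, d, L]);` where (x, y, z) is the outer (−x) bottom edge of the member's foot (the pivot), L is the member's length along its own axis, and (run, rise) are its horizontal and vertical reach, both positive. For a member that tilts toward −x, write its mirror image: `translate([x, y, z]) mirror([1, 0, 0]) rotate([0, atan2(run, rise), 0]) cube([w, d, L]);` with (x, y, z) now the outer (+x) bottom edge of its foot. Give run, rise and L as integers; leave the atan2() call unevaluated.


// leg length = √(153² + 680²) = 697
// right-leg outer foot x = 2·153 + 113 = 419
// beam min-corner = (153, 0, 680)
translate([153, 0, 680]) cube([113, 1390, 62]);
translate([0, 63, 0]) rotate([0, atan2(153, 680), 0]) cube([38, 34, 697]);
translate([419, 63, 0]) mirror([1, 0, 0]) rotate([0, atan2(153, 680), 0]) cube([38, 34, 697]);
translate([0, 1293, 0]) rotate([0, atan2(153, 680), 0]) cube([38, 34, 697]);
translate([419, 1293, 0]) mirror([1, 0, 0]) rotate([0, atan2(153, 680), 0]) cube([38, 34, 697]);


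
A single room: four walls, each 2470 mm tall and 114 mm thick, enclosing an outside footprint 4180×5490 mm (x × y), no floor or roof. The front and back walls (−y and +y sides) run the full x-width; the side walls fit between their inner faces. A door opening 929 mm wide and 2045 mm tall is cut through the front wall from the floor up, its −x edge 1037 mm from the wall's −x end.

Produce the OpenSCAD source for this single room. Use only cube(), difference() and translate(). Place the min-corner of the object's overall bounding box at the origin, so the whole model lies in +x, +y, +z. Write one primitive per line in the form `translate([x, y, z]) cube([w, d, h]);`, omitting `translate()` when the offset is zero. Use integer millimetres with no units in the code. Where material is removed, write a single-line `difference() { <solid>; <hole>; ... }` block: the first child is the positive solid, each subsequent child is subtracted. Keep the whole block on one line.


difference() { cube([4180, 114, 2470]); translate([1037, 0, 0]) cube([929, 114, 2045]); }
translate([0, 5376, 0]) cube([4180, 114, 2470]);
translate([0, 114, 0]) cube([114, 5262, 2470]);
translate([4066, 114, 0]) cube([114, 5262, 2470]);


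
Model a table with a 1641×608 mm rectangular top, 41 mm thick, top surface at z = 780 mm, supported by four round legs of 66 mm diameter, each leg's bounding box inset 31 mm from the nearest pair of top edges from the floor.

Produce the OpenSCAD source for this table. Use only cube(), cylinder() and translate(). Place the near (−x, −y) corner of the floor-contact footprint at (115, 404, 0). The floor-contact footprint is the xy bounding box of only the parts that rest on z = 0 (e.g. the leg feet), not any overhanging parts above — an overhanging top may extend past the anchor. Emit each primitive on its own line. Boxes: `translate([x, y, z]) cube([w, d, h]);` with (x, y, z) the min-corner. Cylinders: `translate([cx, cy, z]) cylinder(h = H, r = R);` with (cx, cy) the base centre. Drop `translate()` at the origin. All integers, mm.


translate([84, 373, 739]) cube([1641, 608, 41]);
translate([148, 437, 0]) cylinder(h = 739, r = 33);
translate([1661, 437, 0]) cylinder(h = 739, r = 33);
translate([148, 917, 0]) cylinder(h = 739, r = 33);
translate([1661, 917, 0]) cylinder(h = 739, r = 33);


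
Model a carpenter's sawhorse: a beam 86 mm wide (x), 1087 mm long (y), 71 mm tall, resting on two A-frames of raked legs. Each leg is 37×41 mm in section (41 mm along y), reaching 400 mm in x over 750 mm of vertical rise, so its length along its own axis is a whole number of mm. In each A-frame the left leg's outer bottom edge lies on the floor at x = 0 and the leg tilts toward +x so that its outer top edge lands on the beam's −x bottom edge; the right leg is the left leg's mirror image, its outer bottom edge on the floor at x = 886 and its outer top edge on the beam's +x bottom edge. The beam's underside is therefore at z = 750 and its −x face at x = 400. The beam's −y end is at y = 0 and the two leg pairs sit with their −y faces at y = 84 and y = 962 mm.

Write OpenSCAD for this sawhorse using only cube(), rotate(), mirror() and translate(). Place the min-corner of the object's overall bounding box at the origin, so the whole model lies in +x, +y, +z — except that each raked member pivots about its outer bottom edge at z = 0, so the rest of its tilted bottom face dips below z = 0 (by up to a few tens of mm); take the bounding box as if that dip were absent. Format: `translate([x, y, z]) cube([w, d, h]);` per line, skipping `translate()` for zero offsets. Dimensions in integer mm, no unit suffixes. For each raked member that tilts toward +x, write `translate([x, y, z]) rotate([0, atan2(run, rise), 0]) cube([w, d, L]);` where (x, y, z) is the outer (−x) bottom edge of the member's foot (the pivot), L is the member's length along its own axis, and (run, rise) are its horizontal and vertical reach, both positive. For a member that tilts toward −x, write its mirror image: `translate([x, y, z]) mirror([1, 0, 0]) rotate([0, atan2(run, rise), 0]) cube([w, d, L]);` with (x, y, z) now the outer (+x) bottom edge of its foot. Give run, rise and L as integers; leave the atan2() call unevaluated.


// leg length = √(400² + 750²) = 850
// right-leg outer foot x = 2·400 + 86 = 886
// beam min-corner = (400, 0, 750)
translate([400, 0, 750]) cube([86, 1087, 71]);
translate([0, 84, 0]) rotate([0, atan2(400, 750), 0]) cube([37, 41, 850]);
translate([886, 84, 0]) mirror([1, 0, 0]) rotate([0, atan2(400, 750), 0]) cube([37, 41, 850]);
translate([0, 962, 0]) rotate([0, atan2(400, 750), 0]) cube([37, 41, 850]);
translate([886, 962, 0]) mirror([1, 0, 0]) rotate([0, atan2(400, 750), 0]) cube([37, 41, 850]);


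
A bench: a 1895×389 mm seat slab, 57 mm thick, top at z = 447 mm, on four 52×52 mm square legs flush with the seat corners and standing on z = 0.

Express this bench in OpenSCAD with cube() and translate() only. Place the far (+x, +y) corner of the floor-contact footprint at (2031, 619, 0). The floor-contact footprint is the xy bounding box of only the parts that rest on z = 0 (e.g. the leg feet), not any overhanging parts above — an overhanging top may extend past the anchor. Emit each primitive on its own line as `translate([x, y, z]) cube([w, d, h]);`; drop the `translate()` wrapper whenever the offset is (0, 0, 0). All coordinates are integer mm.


translate([136, 230, 390]) cube([1895, 389, 57]);
translate([136, 230, 0]) cube([52, 52, 390]);
translate([136, 567, 0]) cube([52, 52, 390]);
translate([1979, 230, 0]) cube([52, 52, 390]);
translate([1979, 567, 0]) cube([52, 52, 390]);


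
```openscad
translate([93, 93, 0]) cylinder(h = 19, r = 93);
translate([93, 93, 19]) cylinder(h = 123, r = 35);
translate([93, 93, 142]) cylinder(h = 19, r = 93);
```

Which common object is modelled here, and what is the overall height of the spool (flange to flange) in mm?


A spool. The overall height is 161 mm.

Three coaxial cylinders, large–small–large — a spool. Two 19 mm flanges and a 123 mm core give 19 + 123 + 19 = 161 mm.


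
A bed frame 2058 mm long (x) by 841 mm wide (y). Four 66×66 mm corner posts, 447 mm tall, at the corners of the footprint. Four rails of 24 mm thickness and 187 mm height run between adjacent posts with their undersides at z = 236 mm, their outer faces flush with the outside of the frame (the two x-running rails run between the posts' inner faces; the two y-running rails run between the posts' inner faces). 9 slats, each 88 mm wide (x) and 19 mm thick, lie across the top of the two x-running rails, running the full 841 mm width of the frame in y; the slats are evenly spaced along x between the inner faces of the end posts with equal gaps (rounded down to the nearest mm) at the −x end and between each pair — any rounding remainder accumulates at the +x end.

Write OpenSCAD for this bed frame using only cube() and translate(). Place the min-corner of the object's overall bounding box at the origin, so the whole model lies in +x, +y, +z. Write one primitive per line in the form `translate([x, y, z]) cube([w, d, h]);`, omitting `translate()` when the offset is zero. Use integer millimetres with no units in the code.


cube([66, 66, 447]);
translate([0, 775, 0]) cube([66, 66, 447]);
translate([1992, 0, 0]) cube([66, 66, 447]);
translate([1992, 775, 0]) cube([66, 66, 447]);
translate([66, 0, 236]) cube([1926, 24, 187]);
translate([66, 817, 236]) cube([1926, 24, 187]);
translate([0, 66, 236]) cube([24, 709, 187]);
translate([2034, 66, 236]) cube([24, 709, 187]);
translate([179, 0, 423]) cube([88, 841, 19]);
translate([380, 0, 423]) cube([88, 841, 19]);
translate([581, 0, 423]) cube([88, 841, 19]);
translate([782, 0, 423]) cube([88, 841, 19]);
translate([983, 0, 423]) cube([88, 841, 19]);
translate([1184, 0, 423]) cube([88, 841, 19]);
translate([1385, 0, 423]) cube([88, 841, 19]);
translate([1586, 0, 423]) cube([88, 841, 19]);
translate([1787, 0, 423]) cube([88, 841, 19]);


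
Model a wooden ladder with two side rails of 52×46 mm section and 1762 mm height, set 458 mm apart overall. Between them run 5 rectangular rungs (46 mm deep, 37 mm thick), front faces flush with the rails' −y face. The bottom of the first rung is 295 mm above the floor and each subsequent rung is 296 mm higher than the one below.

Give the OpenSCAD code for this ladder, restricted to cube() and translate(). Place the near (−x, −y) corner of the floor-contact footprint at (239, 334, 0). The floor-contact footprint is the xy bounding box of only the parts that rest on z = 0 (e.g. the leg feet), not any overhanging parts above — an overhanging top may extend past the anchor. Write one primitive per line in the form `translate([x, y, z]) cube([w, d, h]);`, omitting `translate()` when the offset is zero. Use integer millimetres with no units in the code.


translate([239, 334, 0]) cube([52, 46, 1762]);
translate([645, 334, 0]) cube([52, 46, 1762]);
translate([291, 334, 295]) cube([354, 46, 37]);
translate([291, 334, 591]) cube([354, 46, 37]);
translate([291, 334, 887]) cube([354, 46, 37]);
translate([291, 334, 1183]) cube([354, 46, 37]);
translate([291, 334, 1479]) cube([354, 46, 37]);


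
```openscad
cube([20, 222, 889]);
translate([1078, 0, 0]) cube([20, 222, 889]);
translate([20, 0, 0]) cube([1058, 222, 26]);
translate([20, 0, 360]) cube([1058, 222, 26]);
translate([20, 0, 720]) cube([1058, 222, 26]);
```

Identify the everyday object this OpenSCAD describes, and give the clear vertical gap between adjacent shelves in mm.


A bookshelf. The clear shelf gap is 334 mm.

Two tall side panels with 3 horizontal boards between them — a bookshelf. The first two shelf undersides are at z = 0 and z = 360; with shelf thickness 26, the clear gap is 360 − 0 − 26 = 334 mm.


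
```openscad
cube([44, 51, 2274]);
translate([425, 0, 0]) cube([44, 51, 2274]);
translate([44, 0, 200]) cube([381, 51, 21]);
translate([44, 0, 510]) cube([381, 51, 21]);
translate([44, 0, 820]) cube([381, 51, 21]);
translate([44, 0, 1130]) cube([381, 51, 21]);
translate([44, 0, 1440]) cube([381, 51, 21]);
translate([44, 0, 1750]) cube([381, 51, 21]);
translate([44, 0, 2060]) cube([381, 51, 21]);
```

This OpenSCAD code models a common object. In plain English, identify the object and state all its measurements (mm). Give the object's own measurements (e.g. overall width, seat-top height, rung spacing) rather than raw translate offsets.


A straight ladder. Two 44×51 mm vertical rails, 2274 mm tall, stand 469 mm apart (outside-to-outside) with their front faces coplanar on the −y side. 7 rungs, each 51 mm deep and 21 mm tall, span between the inner faces of the rails, front faces flush with the rails. The lowest rung's underside is at z = 200 mm and rungs are spaced 310 mm apart (underside to underside).


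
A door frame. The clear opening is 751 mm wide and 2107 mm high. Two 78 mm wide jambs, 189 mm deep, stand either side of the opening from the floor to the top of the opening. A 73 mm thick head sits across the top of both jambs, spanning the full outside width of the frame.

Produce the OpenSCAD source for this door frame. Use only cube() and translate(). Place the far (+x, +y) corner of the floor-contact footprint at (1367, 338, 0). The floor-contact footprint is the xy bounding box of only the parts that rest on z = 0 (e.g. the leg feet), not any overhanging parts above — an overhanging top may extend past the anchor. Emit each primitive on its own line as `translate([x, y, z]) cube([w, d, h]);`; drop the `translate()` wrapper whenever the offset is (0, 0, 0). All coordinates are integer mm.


translate([460, 149, 0]) cube([78, 189, 2107]);
translate([1289, 149, 0]) cube([78, 189, 2107]);
translate([460, 149, 2107]) cube([907, 189, 73]);


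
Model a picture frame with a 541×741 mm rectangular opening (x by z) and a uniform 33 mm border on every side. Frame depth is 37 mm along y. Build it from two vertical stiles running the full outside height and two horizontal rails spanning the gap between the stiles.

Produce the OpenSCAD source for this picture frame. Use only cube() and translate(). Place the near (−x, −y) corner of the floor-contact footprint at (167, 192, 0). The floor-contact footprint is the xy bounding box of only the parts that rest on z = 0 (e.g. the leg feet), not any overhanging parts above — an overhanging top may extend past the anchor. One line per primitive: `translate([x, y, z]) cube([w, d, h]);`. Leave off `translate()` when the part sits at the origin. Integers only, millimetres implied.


translate([167, 192, 0]) cube([33, 37, 807]);
translate([741, 192, 0]) cube([33, 37, 807]);
translate([200, 192, 0]) cube([541, 37, 33]);
translate([200, 192, 774]) cube([541, 37, 33]);


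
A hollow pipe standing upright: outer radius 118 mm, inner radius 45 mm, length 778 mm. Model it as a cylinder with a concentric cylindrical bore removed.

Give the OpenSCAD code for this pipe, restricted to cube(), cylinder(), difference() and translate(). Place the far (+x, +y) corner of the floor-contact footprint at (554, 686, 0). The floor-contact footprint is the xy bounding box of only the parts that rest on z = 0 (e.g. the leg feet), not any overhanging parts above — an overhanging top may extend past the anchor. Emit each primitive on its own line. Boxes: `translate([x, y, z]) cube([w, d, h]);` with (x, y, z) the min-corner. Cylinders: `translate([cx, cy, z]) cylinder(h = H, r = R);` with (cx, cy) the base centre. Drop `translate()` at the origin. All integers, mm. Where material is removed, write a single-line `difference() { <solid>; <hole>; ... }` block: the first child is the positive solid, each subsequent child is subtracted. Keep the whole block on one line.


difference() { translate([436, 568, 0]) cylinder(h = 778, r = 118); translate([436, 568, 0]) cylinder(h = 778, r = 45); }


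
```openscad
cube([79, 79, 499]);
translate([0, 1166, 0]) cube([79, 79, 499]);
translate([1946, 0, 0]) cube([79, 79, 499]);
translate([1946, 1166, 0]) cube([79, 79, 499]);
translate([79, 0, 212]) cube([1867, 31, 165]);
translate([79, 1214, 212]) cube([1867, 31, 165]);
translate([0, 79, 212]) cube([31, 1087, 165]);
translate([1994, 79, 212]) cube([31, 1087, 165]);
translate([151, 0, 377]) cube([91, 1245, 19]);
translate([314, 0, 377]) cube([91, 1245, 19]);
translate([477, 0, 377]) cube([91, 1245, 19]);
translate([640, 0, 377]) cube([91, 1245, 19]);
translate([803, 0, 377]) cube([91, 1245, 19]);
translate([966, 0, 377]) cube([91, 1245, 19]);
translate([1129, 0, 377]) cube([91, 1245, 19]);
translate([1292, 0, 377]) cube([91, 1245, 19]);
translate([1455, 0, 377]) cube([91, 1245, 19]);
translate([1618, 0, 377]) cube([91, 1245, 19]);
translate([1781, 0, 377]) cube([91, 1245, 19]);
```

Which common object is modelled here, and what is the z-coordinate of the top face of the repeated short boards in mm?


A bed frame. The slat-top height is 396 mm.

Four posts, four rails, and a row of slats — a bed frame. Slats sit on the rails at z = 212 + 165 = 377; with slat thickness 19, the top is 396 mm.


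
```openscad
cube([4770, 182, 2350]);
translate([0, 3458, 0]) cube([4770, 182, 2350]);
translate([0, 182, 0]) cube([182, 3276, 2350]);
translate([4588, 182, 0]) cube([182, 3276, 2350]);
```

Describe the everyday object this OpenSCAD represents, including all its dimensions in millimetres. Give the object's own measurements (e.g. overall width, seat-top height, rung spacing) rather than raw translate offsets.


The wall frame of a small rectangular building: four walls, each 2350 mm tall and 182 mm thick, enclosing a footprint 4770 mm (x) by 3640 mm (y) outside-to-outside, with no floor or roof. The front and back walls (the −y and +y sides) span the full width; the two side walls fit between them.


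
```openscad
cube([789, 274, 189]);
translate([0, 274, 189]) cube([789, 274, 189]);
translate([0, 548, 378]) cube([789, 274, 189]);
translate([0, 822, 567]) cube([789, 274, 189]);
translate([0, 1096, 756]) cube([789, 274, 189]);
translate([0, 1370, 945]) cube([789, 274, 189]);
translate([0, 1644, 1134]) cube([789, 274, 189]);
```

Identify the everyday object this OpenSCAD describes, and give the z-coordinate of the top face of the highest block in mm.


A staircase. The total rise is 1323 mm.

7 identical blocks, each offset up and back from the previous — a staircase. Each step is 189 mm tall and there are 7 of them, so the total rise is 7 × 189 = 1323 mm.


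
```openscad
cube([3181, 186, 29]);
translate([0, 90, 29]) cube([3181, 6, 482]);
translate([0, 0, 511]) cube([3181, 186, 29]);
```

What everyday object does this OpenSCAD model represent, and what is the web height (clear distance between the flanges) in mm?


An I-beam. The web height is 482 mm.

Two wide flanges with a thin centred web — an I-beam. Overall 540 mm minus two 29 mm flanges gives a web of 540 − 2·29 = 482 mm.


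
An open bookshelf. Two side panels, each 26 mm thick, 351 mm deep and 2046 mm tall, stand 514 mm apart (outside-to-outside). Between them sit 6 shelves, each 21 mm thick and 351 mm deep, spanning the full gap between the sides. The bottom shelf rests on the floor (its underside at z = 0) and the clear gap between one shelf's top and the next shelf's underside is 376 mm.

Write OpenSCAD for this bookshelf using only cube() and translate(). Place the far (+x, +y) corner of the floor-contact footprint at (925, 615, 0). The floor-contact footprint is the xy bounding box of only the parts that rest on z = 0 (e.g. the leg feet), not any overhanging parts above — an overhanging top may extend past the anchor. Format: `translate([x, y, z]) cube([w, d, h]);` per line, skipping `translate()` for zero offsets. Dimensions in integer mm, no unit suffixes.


translate([411, 264, 0]) cube([26, 351, 2046]);
translate([899, 264, 0]) cube([26, 351, 2046]);
translate([437, 264, 0]) cube([462, 351, 21]);
translate([437, 264, 397]) cube([462, 351, 21]);
translate([437, 264, 794]) cube([462, 351, 21]);
translate([437, 264, 1191]) cube([462, 351, 21]);
translate([437, 264, 1588]) cube([462, 351, 21]);
translate([437, 264, 1985]) cube([462, 351, 21]);


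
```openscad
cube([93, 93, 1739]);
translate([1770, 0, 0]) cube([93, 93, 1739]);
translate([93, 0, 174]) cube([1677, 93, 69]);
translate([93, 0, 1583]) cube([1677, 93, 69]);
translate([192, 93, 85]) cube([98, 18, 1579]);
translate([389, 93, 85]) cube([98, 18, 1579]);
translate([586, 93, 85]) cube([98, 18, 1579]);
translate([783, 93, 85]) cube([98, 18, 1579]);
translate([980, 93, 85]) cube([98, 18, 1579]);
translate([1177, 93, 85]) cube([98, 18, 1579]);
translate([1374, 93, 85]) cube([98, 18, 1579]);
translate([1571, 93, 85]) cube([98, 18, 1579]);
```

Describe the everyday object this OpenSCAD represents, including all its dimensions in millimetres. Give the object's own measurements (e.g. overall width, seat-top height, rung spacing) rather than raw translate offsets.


A fence section. Two 93×93 mm posts, 1739 mm tall, stand on the floor with a clear span of 1677 mm between their inner faces. Two horizontal rails of 93×69 mm section span the gap between the posts with their undersides at z = 174 mm and z = 1583 mm, flush with the posts' −y face. 8 pickets, each 98 mm wide, 18 mm thick and 1579 mm tall, are fixed to the +y face of the rails with their bottoms at z = 85 mm, spaced across the span with a 99 mm gap after the −x post and between neighbouring pickets, with 101 mm left before the +x post.


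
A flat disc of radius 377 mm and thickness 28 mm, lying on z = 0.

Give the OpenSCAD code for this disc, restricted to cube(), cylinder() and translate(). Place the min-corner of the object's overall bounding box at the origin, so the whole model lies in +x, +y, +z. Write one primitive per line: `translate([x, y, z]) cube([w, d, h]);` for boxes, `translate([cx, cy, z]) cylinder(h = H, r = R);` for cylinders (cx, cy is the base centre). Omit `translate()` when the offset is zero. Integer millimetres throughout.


translate([377, 377, 0]) cylinder(h = 28, r = 377);


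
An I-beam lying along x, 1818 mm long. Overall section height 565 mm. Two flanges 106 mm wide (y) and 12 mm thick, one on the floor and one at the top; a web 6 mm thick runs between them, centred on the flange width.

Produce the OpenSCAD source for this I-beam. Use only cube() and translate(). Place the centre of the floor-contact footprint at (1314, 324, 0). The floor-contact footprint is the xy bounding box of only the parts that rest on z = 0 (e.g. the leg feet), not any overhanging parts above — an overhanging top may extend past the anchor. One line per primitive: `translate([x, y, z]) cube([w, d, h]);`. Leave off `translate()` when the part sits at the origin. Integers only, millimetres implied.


translate([405, 271, 0]) cube([1818, 106, 12]);
translate([405, 321, 12]) cube([1818, 6, 541]);
translate([405, 271, 553]) cube([1818, 106, 12]);


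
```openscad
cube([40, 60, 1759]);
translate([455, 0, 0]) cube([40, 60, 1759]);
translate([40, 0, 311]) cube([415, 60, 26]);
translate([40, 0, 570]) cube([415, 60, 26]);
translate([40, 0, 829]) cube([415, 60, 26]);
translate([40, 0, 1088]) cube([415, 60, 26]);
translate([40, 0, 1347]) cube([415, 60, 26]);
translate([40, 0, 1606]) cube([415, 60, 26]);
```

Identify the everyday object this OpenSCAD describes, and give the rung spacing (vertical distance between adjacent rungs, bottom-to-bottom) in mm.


A ladder. The rung spacing is 259 mm.

Two tall 40×60 posts with 6 short bars between them — a ladder. Adjacent rungs sit at z = 311 and z = 570, so the spacing is 570 − 311 = 259 mm.


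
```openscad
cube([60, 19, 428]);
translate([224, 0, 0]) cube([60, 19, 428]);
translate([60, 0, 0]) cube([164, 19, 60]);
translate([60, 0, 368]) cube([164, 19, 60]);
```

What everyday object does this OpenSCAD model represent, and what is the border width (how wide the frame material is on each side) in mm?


A picture frame. The border width is 60 mm.

Four thin pieces enclosing a rectangular opening — a picture frame. The two full-height stiles are 428 mm tall; the top rail sits at z = 368 and is 60 mm tall, so the border above the opening is 428 − 368 = 60 mm, matching the stile x-width.


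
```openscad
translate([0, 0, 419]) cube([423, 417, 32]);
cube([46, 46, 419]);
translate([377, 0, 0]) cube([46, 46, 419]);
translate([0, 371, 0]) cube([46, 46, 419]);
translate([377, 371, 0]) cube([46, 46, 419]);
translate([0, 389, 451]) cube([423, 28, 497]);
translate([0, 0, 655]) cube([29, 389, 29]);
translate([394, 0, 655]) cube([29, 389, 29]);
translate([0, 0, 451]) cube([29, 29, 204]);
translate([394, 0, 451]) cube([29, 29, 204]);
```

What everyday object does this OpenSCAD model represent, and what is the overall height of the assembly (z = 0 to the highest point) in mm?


A chair. The overall height is 948 mm.

A slab on four corner posts with a tall panel at the back — a chair. The seat slab sits at z = 419 with thickness 32, and the 497 mm backrest starts at the seat top, so the overall height is 419 + 32 + 497 = 948 mm.


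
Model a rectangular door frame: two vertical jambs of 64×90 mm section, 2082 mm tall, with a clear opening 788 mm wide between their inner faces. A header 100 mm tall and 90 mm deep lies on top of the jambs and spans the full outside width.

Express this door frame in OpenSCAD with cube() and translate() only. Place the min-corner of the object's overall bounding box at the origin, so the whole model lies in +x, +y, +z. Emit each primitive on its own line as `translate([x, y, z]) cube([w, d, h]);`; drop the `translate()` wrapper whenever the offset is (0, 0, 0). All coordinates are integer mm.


cube([64, 90, 2082]);
translate([852, 0, 0]) cube([64, 90, 2082]);
translate([0, 0, 2082]) cube([916, 90, 100]);


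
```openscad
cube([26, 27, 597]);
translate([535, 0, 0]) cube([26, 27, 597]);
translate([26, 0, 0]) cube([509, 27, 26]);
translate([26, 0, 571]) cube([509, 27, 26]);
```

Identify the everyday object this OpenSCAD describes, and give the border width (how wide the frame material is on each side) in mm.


A picture frame. The border width is 26 mm.

Four thin pieces enclosing a rectangular opening — a picture frame. The two full-height stiles are 597 mm tall; the top rail sits at z = 571 and is 26 mm tall, so the border above the opening is 597 − 571 = 26 mm, matching the stile x-width.


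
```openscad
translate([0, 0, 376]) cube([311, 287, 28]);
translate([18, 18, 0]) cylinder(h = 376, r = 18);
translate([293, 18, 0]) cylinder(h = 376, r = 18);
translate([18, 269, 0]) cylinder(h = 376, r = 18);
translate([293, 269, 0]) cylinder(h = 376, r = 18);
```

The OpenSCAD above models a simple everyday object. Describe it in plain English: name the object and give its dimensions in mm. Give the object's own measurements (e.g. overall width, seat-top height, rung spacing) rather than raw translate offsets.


A simple wooden stool: a rectangular seat 311 mm (x) by 287 mm (y), 28 mm thick, top face at z = 404 mm, on four round legs, each 36 mm in diameter. The legs rest on z = 0, each leg's axis is inset half a diameter from the nearest pair of seat edges (so the leg's bounding box is flush with the corner).


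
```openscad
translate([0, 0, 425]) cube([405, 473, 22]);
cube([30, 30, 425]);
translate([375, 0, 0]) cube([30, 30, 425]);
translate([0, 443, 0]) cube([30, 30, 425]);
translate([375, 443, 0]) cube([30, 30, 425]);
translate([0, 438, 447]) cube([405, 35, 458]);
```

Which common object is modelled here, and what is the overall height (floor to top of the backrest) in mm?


A chair. The overall height is 905 mm.

A slab on four corner posts with a tall panel at the back — a chair. The seat slab sits at z = 425 with thickness 22, and the 458 mm backrest starts at the seat top, so the overall height is 425 + 22 + 458 = 905 mm.


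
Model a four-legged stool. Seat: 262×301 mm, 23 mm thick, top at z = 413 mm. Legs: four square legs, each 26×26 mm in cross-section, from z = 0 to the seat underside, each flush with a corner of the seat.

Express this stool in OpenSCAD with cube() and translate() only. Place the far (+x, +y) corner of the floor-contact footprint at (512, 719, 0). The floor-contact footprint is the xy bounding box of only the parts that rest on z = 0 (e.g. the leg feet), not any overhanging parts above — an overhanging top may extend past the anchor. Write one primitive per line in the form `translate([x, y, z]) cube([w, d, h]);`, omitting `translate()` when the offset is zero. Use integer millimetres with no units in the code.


translate([250, 418, 390]) cube([262, 301, 23]);
translate([250, 418, 0]) cube([26, 26, 390]);
translate([486, 418, 0]) cube([26, 26, 390]);
translate([250, 693, 0]) cube([26, 26, 390]);
translate([486, 693, 0]) cube([26, 26, 390]);


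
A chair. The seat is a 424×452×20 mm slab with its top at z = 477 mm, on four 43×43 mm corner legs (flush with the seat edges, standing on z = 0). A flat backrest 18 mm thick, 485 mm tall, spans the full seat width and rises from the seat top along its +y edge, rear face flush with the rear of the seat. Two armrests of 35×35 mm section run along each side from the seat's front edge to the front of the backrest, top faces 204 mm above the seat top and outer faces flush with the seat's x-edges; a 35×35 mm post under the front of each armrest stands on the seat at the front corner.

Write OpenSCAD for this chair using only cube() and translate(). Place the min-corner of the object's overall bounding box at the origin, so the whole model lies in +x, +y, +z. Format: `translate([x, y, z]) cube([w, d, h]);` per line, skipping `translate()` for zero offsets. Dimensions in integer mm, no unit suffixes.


// leg_h = 477 - 20 = 457
// arm post h = 204 - 35 = 169
translate([0, 0, 457]) cube([424, 452, 20]);
cube([43, 43, 457]);
translate([381, 0, 0]) cube([43, 43, 457]);
translate([0, 409, 0]) cube([43, 43, 457]);
translate([381, 409, 0]) cube([43, 43, 457]);
translate([0, 434, 477]) cube([424, 18, 485]);
translate([0, 0, 646]) cube([35, 434, 35]);
translate([389, 0, 646]) cube([35, 434, 35]);
translate([0, 0, 477]) cube([35, 35, 169]);
translate([389, 0, 477]) cube([35, 35, 169]);


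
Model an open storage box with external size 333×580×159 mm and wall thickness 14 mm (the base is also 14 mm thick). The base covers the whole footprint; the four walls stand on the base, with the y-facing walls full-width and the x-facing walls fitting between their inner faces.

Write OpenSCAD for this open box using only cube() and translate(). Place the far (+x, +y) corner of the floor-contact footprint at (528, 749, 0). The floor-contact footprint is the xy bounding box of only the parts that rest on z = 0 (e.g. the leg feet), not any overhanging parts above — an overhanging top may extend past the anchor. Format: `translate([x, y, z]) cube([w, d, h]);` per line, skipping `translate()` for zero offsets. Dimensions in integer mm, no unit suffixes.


translate([195, 169, 0]) cube([333, 580, 14]);
translate([195, 169, 14]) cube([333, 14, 145]);
translate([195, 735, 14]) cube([333, 14, 145]);
translate([195, 183, 14]) cube([14, 552, 145]);
translate([514, 183, 14]) cube([14, 552, 145]);


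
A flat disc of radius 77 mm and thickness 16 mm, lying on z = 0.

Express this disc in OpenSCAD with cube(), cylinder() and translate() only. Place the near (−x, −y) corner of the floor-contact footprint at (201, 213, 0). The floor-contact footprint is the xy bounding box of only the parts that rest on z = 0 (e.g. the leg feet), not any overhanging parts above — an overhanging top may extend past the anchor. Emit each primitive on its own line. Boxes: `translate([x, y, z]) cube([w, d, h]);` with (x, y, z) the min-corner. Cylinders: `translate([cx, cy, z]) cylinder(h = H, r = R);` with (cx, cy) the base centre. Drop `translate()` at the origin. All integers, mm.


translate([278, 290, 0]) cylinder(h = 16, r = 77);


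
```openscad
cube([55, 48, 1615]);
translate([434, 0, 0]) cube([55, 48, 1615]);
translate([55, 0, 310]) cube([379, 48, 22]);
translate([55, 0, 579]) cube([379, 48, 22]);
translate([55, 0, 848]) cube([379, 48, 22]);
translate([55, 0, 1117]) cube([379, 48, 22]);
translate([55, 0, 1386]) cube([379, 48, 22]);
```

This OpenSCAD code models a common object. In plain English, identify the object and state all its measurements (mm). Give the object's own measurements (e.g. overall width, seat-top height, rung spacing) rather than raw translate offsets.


A straight ladder. Two 55×48 mm vertical rails, 1615 mm tall, stand 489 mm apart (outside-to-outside) with their front faces coplanar on the −y side. 5 rungs, each 48 mm deep and 22 mm tall, span between the inner faces of the rails, front faces flush with the rails. The lowest rung's underside is at z = 310 mm and rungs are spaced 269 mm apart (underside to underside).
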